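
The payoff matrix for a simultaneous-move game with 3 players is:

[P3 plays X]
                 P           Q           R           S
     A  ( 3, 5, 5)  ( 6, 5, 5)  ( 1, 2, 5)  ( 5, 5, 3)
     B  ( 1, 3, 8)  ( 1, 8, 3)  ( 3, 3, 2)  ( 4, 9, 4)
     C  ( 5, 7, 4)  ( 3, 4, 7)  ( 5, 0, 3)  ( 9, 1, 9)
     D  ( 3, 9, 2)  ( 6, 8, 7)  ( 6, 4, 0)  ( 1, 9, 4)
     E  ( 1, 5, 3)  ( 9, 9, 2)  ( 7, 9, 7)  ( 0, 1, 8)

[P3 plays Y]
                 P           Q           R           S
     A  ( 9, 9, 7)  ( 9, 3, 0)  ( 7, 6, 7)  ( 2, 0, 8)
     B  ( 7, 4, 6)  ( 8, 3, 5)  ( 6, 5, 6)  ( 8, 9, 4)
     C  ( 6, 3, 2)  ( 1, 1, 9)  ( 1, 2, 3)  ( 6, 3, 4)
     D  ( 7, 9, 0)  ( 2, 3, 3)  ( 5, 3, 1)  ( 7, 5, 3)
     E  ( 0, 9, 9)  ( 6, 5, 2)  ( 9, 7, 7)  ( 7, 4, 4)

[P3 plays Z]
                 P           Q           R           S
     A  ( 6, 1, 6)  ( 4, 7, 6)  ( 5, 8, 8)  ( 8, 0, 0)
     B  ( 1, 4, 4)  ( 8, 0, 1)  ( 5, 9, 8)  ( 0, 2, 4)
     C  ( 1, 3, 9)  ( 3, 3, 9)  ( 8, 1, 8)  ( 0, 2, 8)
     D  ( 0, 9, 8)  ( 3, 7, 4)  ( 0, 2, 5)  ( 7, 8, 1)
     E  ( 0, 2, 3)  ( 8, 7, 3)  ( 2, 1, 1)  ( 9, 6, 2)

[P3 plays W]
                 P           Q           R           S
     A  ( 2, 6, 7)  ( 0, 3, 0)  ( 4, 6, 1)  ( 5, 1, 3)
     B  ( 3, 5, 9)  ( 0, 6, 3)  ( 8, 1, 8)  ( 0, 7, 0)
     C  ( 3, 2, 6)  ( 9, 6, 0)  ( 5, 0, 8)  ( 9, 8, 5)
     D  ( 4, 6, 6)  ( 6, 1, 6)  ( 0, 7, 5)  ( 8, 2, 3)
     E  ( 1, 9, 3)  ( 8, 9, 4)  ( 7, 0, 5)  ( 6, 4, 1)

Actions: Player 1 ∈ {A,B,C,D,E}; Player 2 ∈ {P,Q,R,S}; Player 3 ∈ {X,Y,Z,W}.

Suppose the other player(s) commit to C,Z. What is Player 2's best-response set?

P2 best: {P,Q}

u_2(P vs C,Z) = 3
u_2(Q vs C,Z) = 3
u_2(R vs C,Z) = 1
u_2(S vs C,Z) = 2
max payoff 3 at {P,Q}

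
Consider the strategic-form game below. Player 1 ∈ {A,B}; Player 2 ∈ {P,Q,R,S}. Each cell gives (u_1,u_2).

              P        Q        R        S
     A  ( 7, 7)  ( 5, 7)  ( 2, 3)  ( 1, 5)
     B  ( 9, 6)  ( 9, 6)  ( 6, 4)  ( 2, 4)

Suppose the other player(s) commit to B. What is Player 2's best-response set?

P2 best: {P,Q}

u_2(P vs B) = 6
u_2(Q vs B) = 6
u_2(R vs B) = 4
u_2(S vs B) = 4
max payoff 6 at {P,Q}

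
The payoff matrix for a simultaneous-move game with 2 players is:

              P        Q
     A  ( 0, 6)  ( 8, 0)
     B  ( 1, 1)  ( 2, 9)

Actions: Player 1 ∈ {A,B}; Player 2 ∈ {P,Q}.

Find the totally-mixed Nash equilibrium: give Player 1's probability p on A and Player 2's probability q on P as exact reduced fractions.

p=4/7, q=6/7

P1 indiff ⇒ q·0+(1-q)·8 = q·1+(1-q)·2 ⇒ q(-1) = (1-q)(-6) ⇒ q = 6/7
P2 indiff ⇒ p·6+(1-p)·1 = p·0+(1-p)·9 ⇒ p(6) = (1-p)(8) ⇒ p = 4/7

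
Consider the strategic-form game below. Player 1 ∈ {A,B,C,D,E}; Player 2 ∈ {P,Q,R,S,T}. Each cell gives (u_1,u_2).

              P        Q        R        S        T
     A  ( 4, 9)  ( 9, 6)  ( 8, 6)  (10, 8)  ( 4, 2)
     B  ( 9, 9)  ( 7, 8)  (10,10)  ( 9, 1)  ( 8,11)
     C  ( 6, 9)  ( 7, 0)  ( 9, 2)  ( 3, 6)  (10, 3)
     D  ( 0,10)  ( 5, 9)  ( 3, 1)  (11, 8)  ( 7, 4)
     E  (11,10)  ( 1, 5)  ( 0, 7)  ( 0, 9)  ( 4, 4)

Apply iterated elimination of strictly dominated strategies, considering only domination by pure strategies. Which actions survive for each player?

IESDS → P1:{B,C,E} P2:{P,R,T}

P2 drop Q (P beats it: A:9>6 B:9>8 C:9>0 D:10>9 E:10>5)
P2 drop S (P beats it: A:9>8 B:9>1 C:9>6 D:10>8 E:10>9)
P1 drop A (B beats it: P:9>4 R:10>8 T:8>4)
P1 drop D (B beats it: P:9>0 R:10>3 T:8>7)
P1→{B,C,E} P2→{P,R,T}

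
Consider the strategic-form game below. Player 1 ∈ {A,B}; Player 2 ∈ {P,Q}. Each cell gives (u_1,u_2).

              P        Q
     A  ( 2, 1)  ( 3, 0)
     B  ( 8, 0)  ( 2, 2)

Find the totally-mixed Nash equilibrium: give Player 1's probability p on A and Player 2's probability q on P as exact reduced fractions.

P1 mixes 2/3 on A; P2 mixes 1/7 on P

P1 indiff ⇒ q·2+(1-q)·3 = q·8+(1-q)·2 ⇒ q(-6) = (1-q)(-1) ⇒ q = 1/7
P2 indiff ⇒ p·1+(1-p)·0 = p·0+(1-p)·2 ⇒ p(1) = (1-p)(2) ⇒ p = 2/3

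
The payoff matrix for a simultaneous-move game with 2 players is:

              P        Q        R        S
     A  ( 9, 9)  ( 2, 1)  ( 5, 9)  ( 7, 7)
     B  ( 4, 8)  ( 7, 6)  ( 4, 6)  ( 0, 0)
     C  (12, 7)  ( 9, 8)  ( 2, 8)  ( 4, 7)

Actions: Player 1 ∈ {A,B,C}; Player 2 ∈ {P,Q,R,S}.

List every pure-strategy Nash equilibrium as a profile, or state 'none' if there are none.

(A,P): not NE [P1→C gives 12>9]
(A,Q): not NE [P1→C gives 9>2; P2→R gives 9>1]
(A,R): NE
(A,S): not NE [P2→R gives 9>7]
(B,P): not NE [P1→C gives 12>4]
(B,Q): not NE [P1→C gives 9>7; P2→P gives 8>6]
(B,R): not NE [P1→A gives 5>4; P2→P gives 8>6]
(B,S): not NE [P1→A gives 7>0; P2→P gives 8>0]
(C,P): not NE [P2→R gives 8>7]
(C,Q): NE
(C,R): not NE [P1→A gives 5>2]
(C,S): not NE [P1→A gives 7>4; P2→R gives 8>7]

PSNE = {(A,R), (C,Q)}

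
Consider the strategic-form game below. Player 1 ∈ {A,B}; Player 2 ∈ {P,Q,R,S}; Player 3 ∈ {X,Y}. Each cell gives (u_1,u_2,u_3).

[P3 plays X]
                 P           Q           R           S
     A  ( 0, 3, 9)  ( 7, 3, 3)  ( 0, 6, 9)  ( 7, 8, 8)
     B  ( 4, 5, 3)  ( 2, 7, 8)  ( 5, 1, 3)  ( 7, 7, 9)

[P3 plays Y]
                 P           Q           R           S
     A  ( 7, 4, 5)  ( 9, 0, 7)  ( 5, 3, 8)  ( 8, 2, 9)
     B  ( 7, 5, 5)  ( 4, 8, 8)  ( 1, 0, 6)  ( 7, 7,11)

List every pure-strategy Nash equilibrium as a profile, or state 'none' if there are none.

(A,P,X): not NE [P1→B gives 4>0; P2→S gives 8>3]
(A,P,Y): not NE [P3→X gives 9>5]
(A,Q,X): not NE [P2→S gives 8>3; P3→Y gives 7>3]
(A,Q,Y): not NE [P2→P gives 4>0]
(A,R,X): not NE [P1→B gives 5>0; P2→S gives 8>6]
(A,R,Y): not NE [P2→P gives 4>3; P3→X gives 9>8]
(A,S,X): not NE [P3→Y gives 9>8]
(A,S,Y): not NE [P2→P gives 4>2]
(B,P,X): not NE [P2→S gives 7>5; P3→Y gives 5>3]
(B,P,Y): not NE [P2→Q gives 8>5]
(B,Q,X): not NE [P1→A gives 7>2]
(B,Q,Y): not NE [P1→A gives 9>4]
(B,R,X): not NE [P2→S gives 7>1; P3→Y gives 6>3]
(B,R,Y): not NE [P1→A gives 5>1; P2→Q gives 8>0]
(B,S,X): not NE [P3→Y gives 11>9]
(B,S,Y): not NE [P1→A gives 8>7; P2→Q gives 8>7]

Equilibria: none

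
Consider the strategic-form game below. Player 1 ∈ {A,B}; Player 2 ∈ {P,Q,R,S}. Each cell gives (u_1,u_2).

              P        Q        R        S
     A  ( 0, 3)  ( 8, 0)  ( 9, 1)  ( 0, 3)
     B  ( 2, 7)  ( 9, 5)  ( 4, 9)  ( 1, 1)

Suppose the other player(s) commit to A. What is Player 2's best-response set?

u_2(P vs A) = 3
u_2(Q vs A) = 0
u_2(R vs A) = 1
u_2(S vs A) = 3
max payoff 3 at {P,S}

BR_2 = {P,S}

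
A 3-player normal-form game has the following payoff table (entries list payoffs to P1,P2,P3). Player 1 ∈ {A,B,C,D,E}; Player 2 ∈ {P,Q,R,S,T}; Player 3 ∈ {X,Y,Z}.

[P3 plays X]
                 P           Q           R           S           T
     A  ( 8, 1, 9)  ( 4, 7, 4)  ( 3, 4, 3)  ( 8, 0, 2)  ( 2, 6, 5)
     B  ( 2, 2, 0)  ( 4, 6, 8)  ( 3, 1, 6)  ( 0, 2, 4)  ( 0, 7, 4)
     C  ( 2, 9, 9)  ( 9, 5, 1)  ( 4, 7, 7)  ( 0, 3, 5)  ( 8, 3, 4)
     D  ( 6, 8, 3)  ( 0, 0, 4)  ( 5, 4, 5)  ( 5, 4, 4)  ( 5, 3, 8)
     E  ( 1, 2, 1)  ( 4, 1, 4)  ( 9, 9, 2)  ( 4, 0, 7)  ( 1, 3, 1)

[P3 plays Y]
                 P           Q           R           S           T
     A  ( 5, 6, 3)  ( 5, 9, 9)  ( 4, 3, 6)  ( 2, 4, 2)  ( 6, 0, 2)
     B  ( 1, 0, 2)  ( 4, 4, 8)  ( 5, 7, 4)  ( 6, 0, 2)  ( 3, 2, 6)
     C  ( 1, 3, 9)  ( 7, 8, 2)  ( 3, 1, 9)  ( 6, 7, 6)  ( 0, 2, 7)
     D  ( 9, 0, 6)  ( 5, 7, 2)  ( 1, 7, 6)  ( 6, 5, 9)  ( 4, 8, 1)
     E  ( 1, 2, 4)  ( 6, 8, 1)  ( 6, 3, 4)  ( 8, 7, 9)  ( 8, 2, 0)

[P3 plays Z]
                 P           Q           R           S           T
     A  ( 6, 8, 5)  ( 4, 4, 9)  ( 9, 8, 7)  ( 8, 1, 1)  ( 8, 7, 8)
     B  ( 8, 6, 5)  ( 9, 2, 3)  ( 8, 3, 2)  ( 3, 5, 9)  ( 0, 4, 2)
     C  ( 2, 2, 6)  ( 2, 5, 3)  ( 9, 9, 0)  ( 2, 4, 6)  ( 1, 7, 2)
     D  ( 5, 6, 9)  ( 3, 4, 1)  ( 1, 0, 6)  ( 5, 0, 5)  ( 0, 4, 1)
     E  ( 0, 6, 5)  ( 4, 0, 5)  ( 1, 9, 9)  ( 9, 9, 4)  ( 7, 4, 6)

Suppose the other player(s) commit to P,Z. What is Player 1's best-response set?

u_1(A vs P,Z) = 6
u_1(B vs P,Z) = 8
u_1(C vs P,Z) = 2
u_1(D vs P,Z) = 5
u_1(E vs P,Z) = 0
max payoff 8 at {B}

BR_1 = {B}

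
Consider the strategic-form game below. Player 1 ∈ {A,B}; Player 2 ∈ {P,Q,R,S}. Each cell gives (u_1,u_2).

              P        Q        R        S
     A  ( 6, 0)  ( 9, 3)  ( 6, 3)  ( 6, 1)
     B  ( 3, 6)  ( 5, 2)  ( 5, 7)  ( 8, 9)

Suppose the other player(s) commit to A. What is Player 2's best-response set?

BR_2 = {Q,R}

u_2(P vs A) = 0
u_2(Q vs A) = 3
u_2(R vs A) = 3
u_2(S vs A) = 1
max payoff 3 at {Q,R}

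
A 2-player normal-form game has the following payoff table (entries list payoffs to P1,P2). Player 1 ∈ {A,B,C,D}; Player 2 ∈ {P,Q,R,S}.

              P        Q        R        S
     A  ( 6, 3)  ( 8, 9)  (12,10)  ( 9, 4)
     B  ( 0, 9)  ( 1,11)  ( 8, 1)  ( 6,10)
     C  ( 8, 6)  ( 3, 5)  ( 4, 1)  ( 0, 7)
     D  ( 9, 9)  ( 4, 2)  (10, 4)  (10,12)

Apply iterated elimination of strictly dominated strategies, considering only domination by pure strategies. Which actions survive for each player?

P1 drop B (A beats it: P:6>0 Q:8>1 R:12>8 S:9>6)
P1 drop C (D beats it: P:9>8 Q:4>3 R:10>4 S:10>0)
P2 drop P (S beats it: A:4>3 D:12>9)
P2 drop Q (R beats it: A:10>9 D:4>2)
P1→{A,D} P2→{R,S}

IESDS → P1:{A,D} P2:{R,S}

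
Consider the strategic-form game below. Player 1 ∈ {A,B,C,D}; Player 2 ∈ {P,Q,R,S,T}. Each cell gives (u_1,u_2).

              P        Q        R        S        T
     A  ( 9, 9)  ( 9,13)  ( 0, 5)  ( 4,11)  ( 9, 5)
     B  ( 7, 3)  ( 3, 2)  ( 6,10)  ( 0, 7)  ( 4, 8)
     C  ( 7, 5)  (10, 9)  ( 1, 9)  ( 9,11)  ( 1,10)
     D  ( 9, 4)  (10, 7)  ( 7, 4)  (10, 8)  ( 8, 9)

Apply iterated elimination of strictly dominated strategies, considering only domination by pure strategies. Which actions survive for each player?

P1 drop B (D beats it: P:9>7 Q:10>3 R:7>6 S:10>0 T:8>4)
P2 drop P (Q beats it: A:13>9 C:9>5 D:7>4)
P2 drop R (S beats it: A:11>5 C:11>9 D:8>4)
P1→{A,C,D} P2→{Q,S,T}

Survivors P1:{A,C,D} P2:{Q,S,T}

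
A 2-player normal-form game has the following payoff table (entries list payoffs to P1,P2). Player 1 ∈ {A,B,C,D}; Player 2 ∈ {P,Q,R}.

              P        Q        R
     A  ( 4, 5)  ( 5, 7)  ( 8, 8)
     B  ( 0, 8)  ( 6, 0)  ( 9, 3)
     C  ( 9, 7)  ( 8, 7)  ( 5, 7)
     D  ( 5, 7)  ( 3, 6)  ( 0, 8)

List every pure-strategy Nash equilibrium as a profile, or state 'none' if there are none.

Nash profiles: (C,P), (C,Q)

(A,P): not NE [P1→C gives 9>4; P2→R gives 8>5]
(A,Q): not NE [P1→C gives 8>5; P2→R gives 8>7]
(A,R): not NE [P1→B gives 9>8]
(B,P): not NE [P1→C gives 9>0]
(B,Q): not NE [P1→C gives 8>6; P2→P gives 8>0]
(B,R): not NE [P2→P gives 8>3]
(C,P): NE
(C,Q): NE
(C,R): not NE [P1→B gives 9>5]
(D,P): not NE [P1→C gives 9>5; P2→R gives 8>7]
(D,Q): not NE [P1→C gives 8>3; P2→R gives 8>6]
(D,R): not NE [P1→B gives 9>0]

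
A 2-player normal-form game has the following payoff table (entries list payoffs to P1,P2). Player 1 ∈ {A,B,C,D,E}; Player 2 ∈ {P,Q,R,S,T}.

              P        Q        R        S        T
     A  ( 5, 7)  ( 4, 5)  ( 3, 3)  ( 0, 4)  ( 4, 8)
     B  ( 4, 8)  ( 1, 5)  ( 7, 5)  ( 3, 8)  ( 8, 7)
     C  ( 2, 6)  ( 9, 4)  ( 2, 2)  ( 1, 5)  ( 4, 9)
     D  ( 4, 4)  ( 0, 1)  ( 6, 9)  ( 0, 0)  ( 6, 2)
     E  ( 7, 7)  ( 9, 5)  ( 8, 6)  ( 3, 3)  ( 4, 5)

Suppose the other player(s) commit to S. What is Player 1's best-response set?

BR_1 = {B,E}

u_1(A vs S) = 0
u_1(B vs S) = 3
u_1(C vs S) = 1
u_1(D vs S) = 0
u_1(E vs S) = 3
max payoff 3 at {B,E}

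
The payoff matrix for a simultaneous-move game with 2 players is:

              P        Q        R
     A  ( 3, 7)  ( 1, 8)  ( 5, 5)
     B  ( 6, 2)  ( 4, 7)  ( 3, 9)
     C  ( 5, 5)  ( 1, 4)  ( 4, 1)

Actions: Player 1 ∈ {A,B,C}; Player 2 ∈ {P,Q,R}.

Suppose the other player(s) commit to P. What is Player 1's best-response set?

u_1(A vs P) = 3
u_1(B vs P) = 6
u_1(C vs P) = 5
max payoff 6 at {B}

BR_1 = {B}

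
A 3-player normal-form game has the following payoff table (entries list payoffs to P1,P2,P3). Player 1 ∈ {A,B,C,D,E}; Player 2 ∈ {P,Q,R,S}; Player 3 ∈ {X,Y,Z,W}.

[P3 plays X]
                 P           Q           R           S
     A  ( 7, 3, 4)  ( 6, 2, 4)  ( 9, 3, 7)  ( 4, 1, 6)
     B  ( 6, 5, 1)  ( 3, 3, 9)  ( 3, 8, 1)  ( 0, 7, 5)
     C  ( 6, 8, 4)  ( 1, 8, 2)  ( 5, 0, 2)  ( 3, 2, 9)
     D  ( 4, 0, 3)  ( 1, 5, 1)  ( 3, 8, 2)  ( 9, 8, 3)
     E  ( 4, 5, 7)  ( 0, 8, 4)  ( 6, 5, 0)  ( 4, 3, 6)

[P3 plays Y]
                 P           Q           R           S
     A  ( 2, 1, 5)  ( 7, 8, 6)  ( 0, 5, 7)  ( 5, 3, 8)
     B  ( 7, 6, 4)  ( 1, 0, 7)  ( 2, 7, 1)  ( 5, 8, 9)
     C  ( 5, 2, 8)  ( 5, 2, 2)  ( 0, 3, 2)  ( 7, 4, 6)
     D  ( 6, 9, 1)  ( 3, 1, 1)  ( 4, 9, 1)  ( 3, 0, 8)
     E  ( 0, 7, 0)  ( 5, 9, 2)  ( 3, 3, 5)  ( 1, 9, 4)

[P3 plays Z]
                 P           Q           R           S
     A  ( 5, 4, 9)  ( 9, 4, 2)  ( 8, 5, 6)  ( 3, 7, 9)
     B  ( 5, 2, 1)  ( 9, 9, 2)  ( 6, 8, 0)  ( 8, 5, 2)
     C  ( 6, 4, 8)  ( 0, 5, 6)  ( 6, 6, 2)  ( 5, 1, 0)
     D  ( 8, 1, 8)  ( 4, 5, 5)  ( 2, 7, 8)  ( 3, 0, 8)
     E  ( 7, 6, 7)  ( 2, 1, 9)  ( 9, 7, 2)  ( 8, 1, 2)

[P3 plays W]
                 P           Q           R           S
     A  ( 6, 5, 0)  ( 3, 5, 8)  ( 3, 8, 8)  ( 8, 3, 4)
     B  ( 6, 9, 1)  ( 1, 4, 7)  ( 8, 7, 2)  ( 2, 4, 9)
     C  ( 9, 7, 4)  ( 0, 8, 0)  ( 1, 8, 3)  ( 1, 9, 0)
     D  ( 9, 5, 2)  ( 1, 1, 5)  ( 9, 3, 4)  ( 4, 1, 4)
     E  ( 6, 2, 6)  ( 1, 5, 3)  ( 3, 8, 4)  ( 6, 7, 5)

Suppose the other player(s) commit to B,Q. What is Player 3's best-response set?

u_3(X vs B,Q) = 9
u_3(Y vs B,Q) = 7
u_3(Z vs B,Q) = 2
u_3(W vs B,Q) = 7
max payoff 9 at {X}

argmax u_3 = {X}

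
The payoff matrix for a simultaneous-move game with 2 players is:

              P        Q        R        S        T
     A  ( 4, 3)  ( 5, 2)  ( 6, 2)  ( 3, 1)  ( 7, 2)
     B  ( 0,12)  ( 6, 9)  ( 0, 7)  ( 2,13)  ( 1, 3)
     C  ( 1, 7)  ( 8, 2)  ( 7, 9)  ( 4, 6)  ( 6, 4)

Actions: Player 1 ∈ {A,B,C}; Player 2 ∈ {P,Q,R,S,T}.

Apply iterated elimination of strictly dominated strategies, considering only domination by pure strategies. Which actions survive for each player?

P1 drop B (C beats it: P:1>0 Q:8>6 R:7>0 S:4>2 T:6>1)
P2 drop Q (P beats it: A:3>2 C:7>2)
P2 drop S (P beats it: A:3>1 C:7>6)
P2 drop T (P beats it: A:3>2 C:7>4)
P1→{A,C} P2→{P,R}

Survivors P1:{A,C} P2:{P,R}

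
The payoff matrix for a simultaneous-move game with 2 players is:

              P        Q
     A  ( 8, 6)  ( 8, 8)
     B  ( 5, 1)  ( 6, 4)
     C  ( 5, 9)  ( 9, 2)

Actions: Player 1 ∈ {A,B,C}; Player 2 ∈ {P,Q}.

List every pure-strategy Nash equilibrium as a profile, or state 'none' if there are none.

Equilibria: none

(A,P): not NE [P2→Q gives 8>6]
(A,Q): not NE [P1→C gives 9>8]
(B,P): not NE [P1→A gives 8>5; P2→Q gives 4>1]
(B,Q): not NE [P1→C gives 9>6]
(C,P): not NE [P1→A gives 8>5]
(C,Q): not NE [P2→P gives 9>2]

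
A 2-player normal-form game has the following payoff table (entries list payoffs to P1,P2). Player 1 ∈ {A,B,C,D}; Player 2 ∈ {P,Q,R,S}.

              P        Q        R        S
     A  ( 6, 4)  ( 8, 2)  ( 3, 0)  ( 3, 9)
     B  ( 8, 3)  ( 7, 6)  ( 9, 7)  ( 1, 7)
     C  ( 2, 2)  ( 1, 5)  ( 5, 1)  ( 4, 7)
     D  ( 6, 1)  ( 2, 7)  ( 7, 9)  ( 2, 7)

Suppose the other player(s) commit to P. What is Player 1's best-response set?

u_1(A vs P) = 6
u_1(B vs P) = 8
u_1(C vs P) = 2
u_1(D vs P) = 6
max payoff 8 at {B}

BR_1 = {B}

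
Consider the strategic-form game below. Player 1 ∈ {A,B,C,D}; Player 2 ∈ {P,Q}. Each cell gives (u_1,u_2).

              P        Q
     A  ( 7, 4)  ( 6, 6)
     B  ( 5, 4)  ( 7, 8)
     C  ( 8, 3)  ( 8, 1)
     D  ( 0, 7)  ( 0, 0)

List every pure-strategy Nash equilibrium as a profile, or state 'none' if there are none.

NE set: (C,P)

(A,P): not NE [P1→C gives 8>7; P2→Q gives 6>4]
(A,Q): not NE [P1→C gives 8>6]
(B,P): not NE [P1→C gives 8>5; P2→Q gives 8>4]
(B,Q): not NE [P1→C gives 8>7]
(C,P): NE
(C,Q): not NE [P2→P gives 3>1]
(D,P): not NE [P1→C gives 8>0]
(D,Q): not NE [P1→C gives 8>0; P2→P gives 7>0]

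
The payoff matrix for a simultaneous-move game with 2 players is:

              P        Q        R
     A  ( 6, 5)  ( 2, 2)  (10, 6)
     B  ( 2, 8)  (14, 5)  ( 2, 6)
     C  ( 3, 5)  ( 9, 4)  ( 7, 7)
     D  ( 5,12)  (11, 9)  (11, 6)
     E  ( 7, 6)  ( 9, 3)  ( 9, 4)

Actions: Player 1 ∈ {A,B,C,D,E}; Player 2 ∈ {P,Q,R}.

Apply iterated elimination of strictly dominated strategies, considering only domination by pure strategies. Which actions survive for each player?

P1 drop C (D beats it: P:5>3 Q:11>9 R:11>7)
P2 drop Q (P beats it: A:5>2 B:8>5 D:12>9 E:6>3)
P1 drop B (A beats it: P:6>2 R:10>2)
P1→{A,D,E} P2→{P,R}

Remaining: P1:{A,D,E} P2:{P,R}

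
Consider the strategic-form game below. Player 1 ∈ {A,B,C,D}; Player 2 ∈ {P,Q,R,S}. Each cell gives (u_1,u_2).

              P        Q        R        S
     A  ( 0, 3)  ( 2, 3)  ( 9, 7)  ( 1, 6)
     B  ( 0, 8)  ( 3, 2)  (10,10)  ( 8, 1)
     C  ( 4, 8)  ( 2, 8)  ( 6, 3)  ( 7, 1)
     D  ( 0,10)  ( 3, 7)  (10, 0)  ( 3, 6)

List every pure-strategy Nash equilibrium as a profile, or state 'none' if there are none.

Nash profiles: (B,R), (C,P)

(A,P): not NE [P1→C gives 4>0; P2→R gives 7>3]
(A,Q): not NE [P1→D gives 3>2; P2→R gives 7>3]
(A,R): not NE [P1→D gives 10>9]
(A,S): not NE [P1→B gives 8>1; P2→R gives 7>6]
(B,P): not NE [P1→C gives 4>0; P2→R gives 10>8]
(B,Q): not NE [P2→R gives 10>2]
(B,R): NE
(B,S): not NE [P2→R gives 10>1]
(C,P): NE
(C,Q): not NE [P1→D gives 3>2]
(C,R): not NE [P1→D gives 10>6; P2→Q gives 8>3]
(C,S): not NE [P1→B gives 8>7; P2→Q gives 8>1]
(D,P): not NE [P1→C gives 4>0]
(D,Q): not NE [P2→P gives 10>7]
(D,R): not NE [P2→P gives 10>0]
(D,S): not NE [P1→B gives 8>3; P2→P gives 10>6]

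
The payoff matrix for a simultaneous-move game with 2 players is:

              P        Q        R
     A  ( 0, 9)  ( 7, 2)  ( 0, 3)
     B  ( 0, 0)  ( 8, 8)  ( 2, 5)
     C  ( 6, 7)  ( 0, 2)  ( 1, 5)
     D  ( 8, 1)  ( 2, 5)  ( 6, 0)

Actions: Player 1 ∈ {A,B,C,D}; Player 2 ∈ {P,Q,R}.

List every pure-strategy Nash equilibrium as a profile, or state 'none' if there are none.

(A,P): not NE [P1→D gives 8>0]
(A,Q): not NE [P1→B gives 8>7; P2→P gives 9>2]
(A,R): not NE [P1→D gives 6>0; P2→P gives 9>3]
(B,P): not NE [P1→D gives 8>0; P2→Q gives 8>0]
(B,Q): NE
(B,R): not NE [P1→D gives 6>2; P2→Q gives 8>5]
(C,P): not NE [P1→D gives 8>6]
(C,Q): not NE [P1→B gives 8>0; P2→P gives 7>2]
(C,R): not NE [P1→D gives 6>1; P2→P gives 7>5]
(D,P): not NE [P2→Q gives 5>1]
(D,Q): not NE [P1→B gives 8>2]
(D,R): not NE [P2→Q gives 5>0]

Nash profiles: (B,Q)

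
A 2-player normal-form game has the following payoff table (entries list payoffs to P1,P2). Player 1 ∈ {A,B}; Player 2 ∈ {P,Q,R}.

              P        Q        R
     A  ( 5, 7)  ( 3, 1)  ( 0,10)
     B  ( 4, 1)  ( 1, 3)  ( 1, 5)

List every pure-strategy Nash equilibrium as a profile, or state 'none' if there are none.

(A,P): not NE [P2→R gives 10>7]
(A,Q): not NE [P2→R gives 10>1]
(A,R): not NE [P1→B gives 1>0]
(B,P): not NE [P1→A gives 5>4; P2→R gives 5>1]
(B,Q): not NE [P1→A gives 3>1; P2→R gives 5>3]
(B,R): NE

Nash profiles: (B,R)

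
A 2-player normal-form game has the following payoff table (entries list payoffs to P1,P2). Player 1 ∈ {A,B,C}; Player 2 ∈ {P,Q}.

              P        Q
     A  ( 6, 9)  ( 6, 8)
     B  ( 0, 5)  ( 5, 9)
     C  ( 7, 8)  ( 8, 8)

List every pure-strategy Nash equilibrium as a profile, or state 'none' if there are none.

NE set: (C,P), (C,Q)

(A,P): not NE [P1→C gives 7>6]
(A,Q): not NE [P1→C gives 8>6; P2→P gives 9>8]
(B,P): not NE [P1→C gives 7>0; P2→Q gives 9>5]
(B,Q): not NE [P1→C gives 8>5]
(C,P): NE
(C,Q): NE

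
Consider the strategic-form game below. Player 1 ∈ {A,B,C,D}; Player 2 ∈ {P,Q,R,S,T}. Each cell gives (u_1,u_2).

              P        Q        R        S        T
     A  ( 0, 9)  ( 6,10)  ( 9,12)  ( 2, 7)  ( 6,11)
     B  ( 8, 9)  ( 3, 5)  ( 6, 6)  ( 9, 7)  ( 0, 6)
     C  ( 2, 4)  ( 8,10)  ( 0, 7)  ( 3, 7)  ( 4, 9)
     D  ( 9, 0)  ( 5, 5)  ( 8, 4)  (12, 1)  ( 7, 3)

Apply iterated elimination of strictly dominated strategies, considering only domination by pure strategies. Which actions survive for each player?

P1 drop B (D beats it: P:9>8 Q:5>3 R:8>6 S:12>9 T:7>0)
P2 drop P (Q beats it: A:10>9 C:10>4 D:5>0)
P2 drop S (Q beats it: A:10>7 C:10>7 D:5>1)
P1→{A,C,D} P2→{Q,R,T}

IESDS → P1:{A,C,D} P2:{Q,R,T}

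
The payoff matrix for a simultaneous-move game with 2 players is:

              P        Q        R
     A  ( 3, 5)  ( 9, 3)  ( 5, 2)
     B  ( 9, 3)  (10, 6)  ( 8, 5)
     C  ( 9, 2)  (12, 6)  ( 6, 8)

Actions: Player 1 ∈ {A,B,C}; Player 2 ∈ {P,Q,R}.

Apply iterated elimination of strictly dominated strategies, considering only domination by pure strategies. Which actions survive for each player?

IESDS → P1:{B,C} P2:{Q,R}

P1 drop A (B beats it: P:9>3 Q:10>9 R:8>5)
P2 drop P (Q beats it: B:6>3 C:6>2)
P1→{B,C} P2→{Q,R}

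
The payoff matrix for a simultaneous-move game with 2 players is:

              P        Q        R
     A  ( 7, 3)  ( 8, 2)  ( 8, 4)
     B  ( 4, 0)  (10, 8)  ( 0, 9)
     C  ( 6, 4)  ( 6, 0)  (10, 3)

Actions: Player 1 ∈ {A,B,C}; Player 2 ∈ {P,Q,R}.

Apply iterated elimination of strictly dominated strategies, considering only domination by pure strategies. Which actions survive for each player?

Remaining: P1:{A,C} P2:{P,R}

P2 drop Q (R beats it: A:4>2 B:9>8 C:3>0)
P1 drop B (A beats it: P:7>4 R:8>0)
P1→{A,C} P2→{P,R}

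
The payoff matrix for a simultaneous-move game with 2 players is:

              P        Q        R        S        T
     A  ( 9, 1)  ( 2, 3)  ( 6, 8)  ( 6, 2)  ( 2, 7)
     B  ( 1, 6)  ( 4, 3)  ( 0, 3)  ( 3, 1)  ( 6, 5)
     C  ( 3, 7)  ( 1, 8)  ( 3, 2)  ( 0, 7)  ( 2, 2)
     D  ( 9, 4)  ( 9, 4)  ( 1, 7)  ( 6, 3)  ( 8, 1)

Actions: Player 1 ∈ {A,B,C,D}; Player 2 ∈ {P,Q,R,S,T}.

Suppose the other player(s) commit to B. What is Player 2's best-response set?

u_2(P vs B) = 6
u_2(Q vs B) = 3
u_2(R vs B) = 3
u_2(S vs B) = 1
u_2(T vs B) = 5
max payoff 6 at {P}

BR_2 = {P}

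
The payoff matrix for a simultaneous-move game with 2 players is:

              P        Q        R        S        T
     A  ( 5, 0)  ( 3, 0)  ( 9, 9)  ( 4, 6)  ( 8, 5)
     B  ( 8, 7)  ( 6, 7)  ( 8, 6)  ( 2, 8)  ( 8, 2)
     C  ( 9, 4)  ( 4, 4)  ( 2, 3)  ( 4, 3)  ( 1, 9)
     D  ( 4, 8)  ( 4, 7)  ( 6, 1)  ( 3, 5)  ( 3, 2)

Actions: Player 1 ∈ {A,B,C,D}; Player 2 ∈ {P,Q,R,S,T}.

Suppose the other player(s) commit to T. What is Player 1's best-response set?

argmax u_1 = {A,B}

u_1(A vs T) = 8
u_1(B vs T) = 8
u_1(C vs T) = 1
u_1(D vs T) = 3
max payoff 8 at {A,B}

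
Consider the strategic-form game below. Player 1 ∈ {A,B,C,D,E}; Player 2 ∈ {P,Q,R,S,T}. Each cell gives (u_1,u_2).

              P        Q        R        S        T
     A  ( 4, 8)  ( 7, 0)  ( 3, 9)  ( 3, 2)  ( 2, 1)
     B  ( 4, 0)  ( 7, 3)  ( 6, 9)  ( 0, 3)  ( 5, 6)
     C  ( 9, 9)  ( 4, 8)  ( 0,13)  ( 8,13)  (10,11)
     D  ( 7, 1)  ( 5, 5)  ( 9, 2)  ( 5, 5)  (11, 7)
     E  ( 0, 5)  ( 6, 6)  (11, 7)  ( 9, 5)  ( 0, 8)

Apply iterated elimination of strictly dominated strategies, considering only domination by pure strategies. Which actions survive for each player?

IESDS → P1:{C,D,E} P2:{R,S,T}

P2 drop P (R beats it: A:9>8 B:9>0 C:13>9 D:2>1 E:7>5)
P2 drop Q (T beats it: A:1>0 B:6>3 C:11>8 D:7>5 E:8>6)
P1 drop A (D beats it: R:9>3 S:5>3 T:11>2)
P1 drop B (D beats it: R:9>6 S:5>0 T:11>5)
P1→{C,D,E} P2→{R,S,T}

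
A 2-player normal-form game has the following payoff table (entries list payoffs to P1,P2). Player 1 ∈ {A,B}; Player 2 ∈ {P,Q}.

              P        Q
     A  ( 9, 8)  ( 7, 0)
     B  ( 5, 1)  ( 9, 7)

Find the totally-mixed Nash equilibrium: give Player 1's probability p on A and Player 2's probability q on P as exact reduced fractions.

P1 indiff ⇒ q·9+(1-q)·7 = q·5+(1-q)·9 ⇒ q(4) = (1-q)(2) ⇒ q = 1/3
P2 indiff ⇒ p·8+(1-p)·1 = p·0+(1-p)·7 ⇒ p(8) = (1-p)(6) ⇒ p = 3/7

P1 mixes 3/7 on A; P2 mixes 1/3 on P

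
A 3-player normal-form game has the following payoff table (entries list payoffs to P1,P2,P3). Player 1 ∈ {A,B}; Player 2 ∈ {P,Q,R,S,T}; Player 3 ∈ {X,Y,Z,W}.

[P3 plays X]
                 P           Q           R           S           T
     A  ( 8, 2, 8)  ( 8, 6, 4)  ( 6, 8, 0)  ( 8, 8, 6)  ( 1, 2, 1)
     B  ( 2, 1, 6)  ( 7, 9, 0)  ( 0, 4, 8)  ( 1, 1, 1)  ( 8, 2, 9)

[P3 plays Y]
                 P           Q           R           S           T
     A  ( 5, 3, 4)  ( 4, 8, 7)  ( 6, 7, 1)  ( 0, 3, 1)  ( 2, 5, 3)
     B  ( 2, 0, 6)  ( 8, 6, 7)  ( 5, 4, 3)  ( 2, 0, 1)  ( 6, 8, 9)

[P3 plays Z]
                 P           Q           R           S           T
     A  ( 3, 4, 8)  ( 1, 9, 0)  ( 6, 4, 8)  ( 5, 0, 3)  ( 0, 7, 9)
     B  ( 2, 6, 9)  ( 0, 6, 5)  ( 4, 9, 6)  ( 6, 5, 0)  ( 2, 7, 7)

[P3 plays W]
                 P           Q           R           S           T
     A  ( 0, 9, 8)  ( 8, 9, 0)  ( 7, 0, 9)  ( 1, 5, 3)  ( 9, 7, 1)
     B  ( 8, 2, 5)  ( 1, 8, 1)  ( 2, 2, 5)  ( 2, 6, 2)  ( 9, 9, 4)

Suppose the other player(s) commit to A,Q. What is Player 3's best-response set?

u_3(X vs A,Q) = 4
u_3(Y vs A,Q) = 7
u_3(Z vs A,Q) = 0
u_3(W vs A,Q) = 0
max payoff 7 at {Y}

P3 best: {Y}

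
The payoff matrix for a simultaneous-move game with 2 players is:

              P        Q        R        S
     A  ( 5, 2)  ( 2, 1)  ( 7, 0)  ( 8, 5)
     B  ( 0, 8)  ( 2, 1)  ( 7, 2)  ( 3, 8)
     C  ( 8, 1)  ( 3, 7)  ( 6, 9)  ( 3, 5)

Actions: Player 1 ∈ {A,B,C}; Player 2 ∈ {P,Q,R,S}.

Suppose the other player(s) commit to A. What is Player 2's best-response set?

P2 best: {S}

u_2(P vs A) = 2
u_2(Q vs A) = 1
u_2(R vs A) = 0
u_2(S vs A) = 5
max payoff 5 at {S}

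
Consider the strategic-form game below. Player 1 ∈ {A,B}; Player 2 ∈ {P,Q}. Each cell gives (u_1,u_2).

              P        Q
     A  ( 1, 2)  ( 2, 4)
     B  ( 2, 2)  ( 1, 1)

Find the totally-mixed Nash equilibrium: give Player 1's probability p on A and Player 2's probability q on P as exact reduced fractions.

P1 indiff ⇒ q·1+(1-q)·2 = q·2+(1-q)·1 ⇒ q(-1) = (1-q)(-1) ⇒ q = 1/2
P2 indiff ⇒ p·2+(1-p)·2 = p·4+(1-p)·1 ⇒ p(-2) = (1-p)(-1) ⇒ p = 1/3

(p,q) = (1/3, 1/2)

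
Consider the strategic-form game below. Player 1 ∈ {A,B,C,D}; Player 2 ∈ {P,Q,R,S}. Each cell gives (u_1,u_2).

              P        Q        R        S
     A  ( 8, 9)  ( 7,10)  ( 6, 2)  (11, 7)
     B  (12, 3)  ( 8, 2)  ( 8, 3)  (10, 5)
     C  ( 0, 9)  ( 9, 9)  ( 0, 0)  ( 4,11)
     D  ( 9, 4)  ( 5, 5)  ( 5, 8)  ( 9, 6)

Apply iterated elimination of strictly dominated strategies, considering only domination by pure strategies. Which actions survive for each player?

IESDS → P1:{A,B,C} P2:{P,Q,S}

P1 drop D (B beats it: P:12>9 Q:8>5 R:8>5 S:10>9)
P2 drop R (S beats it: A:7>2 B:5>3 C:11>0)
P1→{A,B,C} P2→{P,Q,S}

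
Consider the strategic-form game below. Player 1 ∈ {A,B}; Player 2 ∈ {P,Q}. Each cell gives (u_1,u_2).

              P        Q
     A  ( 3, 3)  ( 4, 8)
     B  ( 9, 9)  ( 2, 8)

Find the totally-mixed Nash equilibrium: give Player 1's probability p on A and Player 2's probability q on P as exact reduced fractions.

P1 indiff ⇒ q·3+(1-q)·4 = q·9+(1-q)·2 ⇒ q(-6) = (1-q)(-2) ⇒ q = 1/4
P2 indiff ⇒ p·3+(1-p)·9 = p·8+(1-p)·8 ⇒ p(-5) = (1-p)(-1) ⇒ p = 1/6

p=1/6, q=1/4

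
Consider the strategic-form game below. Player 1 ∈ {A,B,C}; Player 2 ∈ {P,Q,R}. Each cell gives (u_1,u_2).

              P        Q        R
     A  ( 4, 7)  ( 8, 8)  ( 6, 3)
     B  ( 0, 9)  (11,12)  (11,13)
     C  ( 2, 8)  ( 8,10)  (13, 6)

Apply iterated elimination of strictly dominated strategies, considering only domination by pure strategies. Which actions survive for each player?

IESDS → P1:{B,C} P2:{Q,R}

P2 drop P (Q beats it: A:8>7 B:12>9 C:10>8)
P1 drop A (B beats it: Q:11>8 R:11>6)
P1→{B,C} P2→{Q,R}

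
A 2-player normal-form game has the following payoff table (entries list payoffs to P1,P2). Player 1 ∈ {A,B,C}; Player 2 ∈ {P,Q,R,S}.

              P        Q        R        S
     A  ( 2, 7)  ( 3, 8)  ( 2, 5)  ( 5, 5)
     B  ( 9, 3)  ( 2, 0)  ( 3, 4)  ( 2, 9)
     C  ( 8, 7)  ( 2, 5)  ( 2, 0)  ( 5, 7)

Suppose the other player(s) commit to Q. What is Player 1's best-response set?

u_1(A vs Q) = 3
u_1(B vs Q) = 2
u_1(C vs Q) = 2
max payoff 3 at {A}

BR_1 = {A}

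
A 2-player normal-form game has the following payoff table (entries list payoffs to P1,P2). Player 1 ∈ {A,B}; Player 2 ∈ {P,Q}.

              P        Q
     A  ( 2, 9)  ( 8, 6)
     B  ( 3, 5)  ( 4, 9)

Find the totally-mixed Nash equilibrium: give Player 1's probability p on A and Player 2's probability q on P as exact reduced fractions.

P1 indiff ⇒ q·2+(1-q)·8 = q·3+(1-q)·4 ⇒ q(-1) = (1-q)(-4) ⇒ q = 4/5
P2 indiff ⇒ p·9+(1-p)·5 = p·6+(1-p)·9 ⇒ p(3) = (1-p)(4) ⇒ p = 4/7

p=4/7, q=4/5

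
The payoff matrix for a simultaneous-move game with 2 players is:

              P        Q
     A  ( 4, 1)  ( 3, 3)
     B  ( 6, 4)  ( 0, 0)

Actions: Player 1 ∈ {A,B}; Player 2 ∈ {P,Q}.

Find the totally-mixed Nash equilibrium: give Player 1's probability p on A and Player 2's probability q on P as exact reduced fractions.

P1 indiff ⇒ q·4+(1-q)·3 = q·6+(1-q)·0 ⇒ q(-2) = (1-q)(-3) ⇒ q = 3/5
P2 indiff ⇒ p·1+(1-p)·4 = p·3+(1-p)·0 ⇒ p(-2) = (1-p)(-4) ⇒ p = 2/3

p=2/3, q=3/5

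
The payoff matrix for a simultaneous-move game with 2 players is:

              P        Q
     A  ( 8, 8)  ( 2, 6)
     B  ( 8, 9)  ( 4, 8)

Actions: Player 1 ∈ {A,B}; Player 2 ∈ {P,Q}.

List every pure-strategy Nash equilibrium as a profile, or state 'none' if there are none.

(A,P): NE
(A,Q): not NE [P1→B gives 4>2; P2→P gives 8>6]
(B,P): NE
(B,Q): not NE [P2→P gives 9>8]

Nash profiles: (A,P), (B,P)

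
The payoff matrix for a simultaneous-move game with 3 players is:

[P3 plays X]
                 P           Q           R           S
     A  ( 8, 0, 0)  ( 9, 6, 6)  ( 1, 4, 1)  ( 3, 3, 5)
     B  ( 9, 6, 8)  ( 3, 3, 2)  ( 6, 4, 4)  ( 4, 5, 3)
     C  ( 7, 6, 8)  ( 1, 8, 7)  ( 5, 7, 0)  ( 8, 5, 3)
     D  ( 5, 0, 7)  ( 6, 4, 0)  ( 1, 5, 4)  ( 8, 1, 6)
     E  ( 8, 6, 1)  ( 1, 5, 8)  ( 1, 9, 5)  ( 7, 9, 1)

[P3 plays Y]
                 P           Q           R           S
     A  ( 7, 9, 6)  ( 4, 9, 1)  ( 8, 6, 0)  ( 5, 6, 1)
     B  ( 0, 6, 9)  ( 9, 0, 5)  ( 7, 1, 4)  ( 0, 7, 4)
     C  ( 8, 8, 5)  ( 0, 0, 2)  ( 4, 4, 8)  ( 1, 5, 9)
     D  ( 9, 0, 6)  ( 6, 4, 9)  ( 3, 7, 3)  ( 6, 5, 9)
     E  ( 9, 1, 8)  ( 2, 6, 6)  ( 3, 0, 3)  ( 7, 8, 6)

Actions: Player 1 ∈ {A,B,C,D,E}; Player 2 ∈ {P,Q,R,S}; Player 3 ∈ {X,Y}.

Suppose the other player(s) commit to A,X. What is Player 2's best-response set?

u_2(P vs A,X) = 0
u_2(Q vs A,X) = 6
u_2(R vs A,X) = 4
u_2(S vs A,X) = 3
max payoff 6 at {Q}

P2 best: {Q}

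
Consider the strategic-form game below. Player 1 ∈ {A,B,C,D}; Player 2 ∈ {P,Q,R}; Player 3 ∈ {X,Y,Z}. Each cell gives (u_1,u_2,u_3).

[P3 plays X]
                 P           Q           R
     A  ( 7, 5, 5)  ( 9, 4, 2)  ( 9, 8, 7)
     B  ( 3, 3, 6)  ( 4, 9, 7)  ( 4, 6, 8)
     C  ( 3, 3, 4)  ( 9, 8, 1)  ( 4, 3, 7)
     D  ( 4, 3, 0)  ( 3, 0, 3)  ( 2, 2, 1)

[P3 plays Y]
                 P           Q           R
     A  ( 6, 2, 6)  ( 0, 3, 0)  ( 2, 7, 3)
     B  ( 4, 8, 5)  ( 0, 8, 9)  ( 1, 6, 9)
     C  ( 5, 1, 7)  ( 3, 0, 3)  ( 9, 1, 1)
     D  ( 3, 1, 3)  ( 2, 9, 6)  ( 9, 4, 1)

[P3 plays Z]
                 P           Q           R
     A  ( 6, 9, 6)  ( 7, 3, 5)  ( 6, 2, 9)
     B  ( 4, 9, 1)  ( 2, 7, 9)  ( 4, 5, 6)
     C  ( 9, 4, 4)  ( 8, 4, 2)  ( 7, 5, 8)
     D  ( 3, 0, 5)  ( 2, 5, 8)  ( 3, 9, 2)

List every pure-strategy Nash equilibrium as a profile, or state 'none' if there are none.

NE set: (C,R,Z)

(A,P,X): not NE [P2→R gives 8>5; P3→Z gives 6>5]
(A,P,Y): not NE [P2→R gives 7>2]
(A,P,Z): not NE [P1→C gives 9>6]
(A,Q,X): not NE [P2→R gives 8>4; P3→Z gives 5>2]
(A,Q,Y): not NE [P1→C gives 3>0; P2→R gives 7>3; P3→Z gives 5>0]
(A,Q,Z): not NE [P1→C gives 8>7; P2→P gives 9>3]
(A,R,X): not NE [P3→Z gives 9>7]
(A,R,Y): not NE [P1→D gives 9>2; P3→Z gives 9>3]
(A,R,Z): not NE [P1→C gives 7>6; P2→P gives 9>2]
(B,P,X): not NE [P1→A gives 7>3; P2→Q gives 9>3]
(B,P,Y): not NE [P1→A gives 6>4; P3→X gives 6>5]
(B,P,Z): not NE [P1→C gives 9>4; P3→X gives 6>1]
(B,Q,X): not NE [P1→C gives 9>4; P3→Z gives 9>7]
(B,Q,Y): not NE [P1→C gives 3>0]
(B,Q,Z): not NE [P1→C gives 8>2; P2→P gives 9>7]
(B,R,X): not NE [P1→A gives 9>4; P2→Q gives 9>6; P3→Y gives 9>8]
(B,R,Y): not NE [P1→D gives 9>1; P2→Q gives 8>6]
(B,R,Z): not NE [P1→C gives 7>4; P2→P gives 9>5; P3→Y gives 9>6]
(C,P,X): not NE [P1→A gives 7>3; P2→Q gives 8>3; P3→Y gives 7>4]
(C,P,Y): not NE [P1→A gives 6>5]
(C,P,Z): not NE [P2→R gives 5>4; P3→Y gives 7>4]
(C,Q,X): not NE [P3→Y gives 3>1]
(C,Q,Y): not NE [P2→R gives 1>0]
(C,Q,Z): not NE [P2→R gives 5>4; P3→Y gives 3>2]
(C,R,X): not NE [P1→A gives 9>4; P2→Q gives 8>3; P3→Z gives 8>7]
(C,R,Y): not NE [P3→Z gives 8>1]
(C,R,Z): NE
(D,P,X): not NE [P1→A gives 7>4; P3→Z gives 5>0]
(D,P,Y): not NE [P1→A gives 6>3; P2→Q gives 9>1; P3→Z gives 5>3]
(D,P,Z): not NE [P1→C gives 9>3; P2→R gives 9>0]
(D,Q,X): not NE [P1→C gives 9>3; P2→P gives 3>0; P3→Z gives 8>3]
(D,Q,Y): not NE [P1→C gives 3>2; P3→Z gives 8>6]
(D,Q,Z): not NE [P1→C gives 8>2; P2→R gives 9>5]
(D,R,X): not NE [P1→A gives 9>2; P2→P gives 3>2; P3→Z gives 2>1]
(D,R,Y): not NE [P2→Q gives 9>4; P3→Z gives 2>1]
(D,R,Z): not NE [P1→C gives 7>3]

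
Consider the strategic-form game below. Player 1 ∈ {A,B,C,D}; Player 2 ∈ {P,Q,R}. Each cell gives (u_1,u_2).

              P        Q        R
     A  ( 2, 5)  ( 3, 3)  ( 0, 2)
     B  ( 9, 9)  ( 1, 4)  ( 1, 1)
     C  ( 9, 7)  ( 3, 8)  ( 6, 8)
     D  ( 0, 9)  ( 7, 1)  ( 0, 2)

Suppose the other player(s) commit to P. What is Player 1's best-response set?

argmax u_1 = {B,C}

u_1(A vs P) = 2
u_1(B vs P) = 9
u_1(C vs P) = 9
u_1(D vs P) = 0
max payoff 9 at {B,C}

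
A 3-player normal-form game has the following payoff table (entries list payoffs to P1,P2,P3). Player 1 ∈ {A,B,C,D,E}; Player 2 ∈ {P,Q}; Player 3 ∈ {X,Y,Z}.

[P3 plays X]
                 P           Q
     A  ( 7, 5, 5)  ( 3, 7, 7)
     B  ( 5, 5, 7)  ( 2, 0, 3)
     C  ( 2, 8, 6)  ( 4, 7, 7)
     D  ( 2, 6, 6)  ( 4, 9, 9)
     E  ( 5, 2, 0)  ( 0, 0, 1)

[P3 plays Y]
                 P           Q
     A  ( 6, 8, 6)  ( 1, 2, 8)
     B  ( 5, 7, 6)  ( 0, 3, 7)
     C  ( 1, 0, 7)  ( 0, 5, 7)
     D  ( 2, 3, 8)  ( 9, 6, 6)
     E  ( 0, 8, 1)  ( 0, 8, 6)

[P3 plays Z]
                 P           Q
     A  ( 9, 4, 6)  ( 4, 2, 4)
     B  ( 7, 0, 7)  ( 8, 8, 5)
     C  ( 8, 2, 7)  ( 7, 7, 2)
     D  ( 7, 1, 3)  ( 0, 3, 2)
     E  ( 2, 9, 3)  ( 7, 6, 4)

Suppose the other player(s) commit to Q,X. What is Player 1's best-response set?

u_1(A vs Q,X) = 3
u_1(B vs Q,X) = 2
u_1(C vs Q,X) = 4
u_1(D vs Q,X) = 4
u_1(E vs Q,X) = 0
max payoff 4 at {C,D}

BR_1 = {C,D}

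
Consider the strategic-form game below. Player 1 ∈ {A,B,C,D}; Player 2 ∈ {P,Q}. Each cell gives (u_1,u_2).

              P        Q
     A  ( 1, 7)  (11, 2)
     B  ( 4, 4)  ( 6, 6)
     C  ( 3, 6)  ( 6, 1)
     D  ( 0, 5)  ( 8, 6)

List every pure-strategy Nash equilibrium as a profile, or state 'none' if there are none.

(A,P): not NE [P1→B gives 4>1]
(A,Q): not NE [P2→P gives 7>2]
(B,P): not NE [P2→Q gives 6>4]
(B,Q): not NE [P1→A gives 11>6]
(C,P): not NE [P1→B gives 4>3]
(C,Q): not NE [P1→A gives 11>6; P2→P gives 6>1]
(D,P): not NE [P1→B gives 4>0; P2→Q gives 6>5]
(D,Q): not NE [P1→A gives 11>8]

No pure NE.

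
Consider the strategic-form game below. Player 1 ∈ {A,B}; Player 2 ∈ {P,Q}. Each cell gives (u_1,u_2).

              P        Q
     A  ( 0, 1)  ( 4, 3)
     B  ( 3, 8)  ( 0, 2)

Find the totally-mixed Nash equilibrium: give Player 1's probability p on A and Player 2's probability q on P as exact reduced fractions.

P1 indiff ⇒ q·0+(1-q)·4 = q·3+(1-q)·0 ⇒ q(-3) = (1-q)(-4) ⇒ q = 4/7
P2 indiff ⇒ p·1+(1-p)·8 = p·3+(1-p)·2 ⇒ p(-2) = (1-p)(-6) ⇒ p = 3/4

P1 mixes 3/4 on A; P2 mixes 4/7 on P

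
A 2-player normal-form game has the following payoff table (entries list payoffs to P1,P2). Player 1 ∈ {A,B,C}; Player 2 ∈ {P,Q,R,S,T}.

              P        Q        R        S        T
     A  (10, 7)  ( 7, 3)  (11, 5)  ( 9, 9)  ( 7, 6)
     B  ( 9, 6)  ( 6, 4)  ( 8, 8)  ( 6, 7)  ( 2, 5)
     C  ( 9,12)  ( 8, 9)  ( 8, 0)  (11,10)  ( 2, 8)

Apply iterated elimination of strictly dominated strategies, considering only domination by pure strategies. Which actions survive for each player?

P1 drop B (A beats it: P:10>9 Q:7>6 R:11>8 S:9>6 T:7>2)
P2 drop Q (P beats it: A:7>3 C:12>9)
P2 drop R (P beats it: A:7>5 C:12>0)
P2 drop T (P beats it: A:7>6 C:12>8)
P1→{A,C} P2→{P,S}

Remaining: P1:{A,C} P2:{P,S}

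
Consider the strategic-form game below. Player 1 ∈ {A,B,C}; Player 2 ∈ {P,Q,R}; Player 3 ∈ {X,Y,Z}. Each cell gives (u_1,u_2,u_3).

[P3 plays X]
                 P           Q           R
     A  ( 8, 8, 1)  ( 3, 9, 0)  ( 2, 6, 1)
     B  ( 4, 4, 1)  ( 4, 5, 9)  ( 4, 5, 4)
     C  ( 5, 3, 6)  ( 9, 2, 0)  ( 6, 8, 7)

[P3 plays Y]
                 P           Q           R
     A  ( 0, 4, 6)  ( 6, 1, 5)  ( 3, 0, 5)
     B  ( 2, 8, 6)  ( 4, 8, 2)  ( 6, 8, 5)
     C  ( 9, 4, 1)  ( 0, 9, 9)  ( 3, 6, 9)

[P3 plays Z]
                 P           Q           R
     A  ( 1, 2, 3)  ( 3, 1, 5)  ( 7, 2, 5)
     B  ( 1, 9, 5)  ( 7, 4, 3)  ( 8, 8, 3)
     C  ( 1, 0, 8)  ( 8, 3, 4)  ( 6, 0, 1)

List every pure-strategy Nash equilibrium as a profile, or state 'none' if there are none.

NE set: (B,R,Y)

(A,P,X): not NE [P2→Q gives 9>8; P3→Y gives 6>1]
(A,P,Y): not NE [P1→C gives 9>0]
(A,P,Z): not NE [P3→Y gives 6>3]
(A,Q,X): not NE [P1→C gives 9>3; P3→Z gives 5>0]
(A,Q,Y): not NE [P2→P gives 4>1]
(A,Q,Z): not NE [P1→C gives 8>3; P2→R gives 2>1]
(A,R,X): not NE [P1→C gives 6>2; P2→Q gives 9>6; P3→Z gives 5>1]
(A,R,Y): not NE [P1→B gives 6>3; P2→P gives 4>0]
(A,R,Z): not NE [P1→B gives 8>7]
(B,P,X): not NE [P1→A gives 8>4; P2→R gives 5>4; P3→Y gives 6>1]
(B,P,Y): not NE [P1→C gives 9>2]
(B,P,Z): not NE [P3→Y gives 6>5]
(B,Q,X): not NE [P1→C gives 9>4]
(B,Q,Y): not NE [P1→A gives 6>4; P3→X gives 9>2]
(B,Q,Z): not NE [P1→C gives 8>7; P2→P gives 9>4; P3→X gives 9>3]
(B,R,X): not NE [P1→C gives 6>4; P3→Y gives 5>4]
(B,R,Y): NE
(B,R,Z): not NE [P2→P gives 9>8; P3→Y gives 5>3]
(C,P,X): not NE [P1→A gives 8>5; P2→R gives 8>3; P3→Z gives 8>6]
(C,P,Y): not NE [P2→Q gives 9>4; P3→Z gives 8>1]
(C,P,Z): not NE [P2→Q gives 3>0]
(C,Q,X): not NE [P2→R gives 8>2; P3→Y gives 9>0]
(C,Q,Y): not NE [P1→A gives 6>0]
(C,Q,Z): not NE [P3→Y gives 9>4]
(C,R,X): not NE [P3→Y gives 9>7]
(C,R,Y): not NE [P1→B gives 6>3; P2→Q gives 9>6]
(C,R,Z): not NE [P1→B gives 8>6; P2→Q gives 3>0; P3→Y gives 9>1]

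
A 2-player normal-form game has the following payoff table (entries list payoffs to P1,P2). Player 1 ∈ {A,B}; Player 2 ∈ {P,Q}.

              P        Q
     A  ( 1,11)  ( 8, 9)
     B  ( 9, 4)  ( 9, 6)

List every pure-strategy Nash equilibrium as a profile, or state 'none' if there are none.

(A,P): not NE [P1→B gives 9>1]
(A,Q): not NE [P1→B gives 9>8; P2→P gives 11>9]
(B,P): not NE [P2→Q gives 6>4]
(B,Q): NE

PSNE = {(B,Q)}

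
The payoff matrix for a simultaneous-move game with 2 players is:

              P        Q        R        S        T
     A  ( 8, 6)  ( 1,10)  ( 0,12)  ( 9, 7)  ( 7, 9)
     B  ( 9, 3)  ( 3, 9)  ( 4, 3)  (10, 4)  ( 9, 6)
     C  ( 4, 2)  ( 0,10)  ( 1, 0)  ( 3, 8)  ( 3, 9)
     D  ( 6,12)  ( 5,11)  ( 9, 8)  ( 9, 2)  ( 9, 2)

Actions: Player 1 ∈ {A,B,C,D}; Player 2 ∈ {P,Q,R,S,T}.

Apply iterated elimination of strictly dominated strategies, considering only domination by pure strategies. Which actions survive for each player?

IESDS → P1:{B,D} P2:{P,Q}

P1 drop A (B beats it: P:9>8 Q:3>1 R:4>0 S:10>9 T:9>7)
P1 drop C (B beats it: P:9>4 Q:3>0 R:4>1 S:10>3 T:9>3)
P2 drop R (Q beats it: B:9>3 D:11>8)
P2 drop S (Q beats it: B:9>4 D:11>2)
P2 drop T (Q beats it: B:9>6 D:11>2)
P1→{B,D} P2→{P,Q}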